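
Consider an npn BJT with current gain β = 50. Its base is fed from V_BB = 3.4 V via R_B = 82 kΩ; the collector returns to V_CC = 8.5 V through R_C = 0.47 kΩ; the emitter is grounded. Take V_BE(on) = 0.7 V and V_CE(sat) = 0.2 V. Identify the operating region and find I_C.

Assume active. Base-emitter loop: I_B = (V_BB − V_BE)/R_B = (3.4 − 0.7)/82 = 0.0329 mA.
I_C = β·I_B = 50×0.0329 = 1.65 mA.
V_CE = V_CC − I_C·R_C = 8.5 − 1.65×0.47 = 7.73 V > V_CE(sat), so the active-region assumption holds.

active; I_C ≈ 1.6 mA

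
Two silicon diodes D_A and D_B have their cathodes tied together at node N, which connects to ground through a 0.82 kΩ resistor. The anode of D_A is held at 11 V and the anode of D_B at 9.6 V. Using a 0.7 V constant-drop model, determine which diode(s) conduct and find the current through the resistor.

Only D_A conducts; I_R ≈ 13 mA

Assume both conduct. Then node N would need to be at both 11−0.7 = 10.3 V and 9.6−0.7 = 8.9 V, which is impossible.
Assume only D_A conducts: V_N = 11 − 0.7 = 10.3 V, so I_R = 10.3/0.82 = 12.6 mA.
Check D_B: its anode-to-cathode voltage is 9.6 − 10.3 = -0.7 V < 0.7 V, so it is off. The assumption is consistent.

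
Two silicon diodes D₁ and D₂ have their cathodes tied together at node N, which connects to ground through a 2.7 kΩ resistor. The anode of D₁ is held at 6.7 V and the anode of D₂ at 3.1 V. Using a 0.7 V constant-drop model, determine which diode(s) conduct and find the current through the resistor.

Only D₁ conducts; I_R ≈ 2.2 mA

Assume both conduct. Then node N would need to be at both 6.7−0.7 = 6 V and 3.1−0.7 = 2.4 V, which is impossible.
Assume only D₁ conducts: V_N = 6.7 − 0.7 = 6 V, so I_R = 6/2.7 = 2.22 mA.
Check D₂: its anode-to-cathode voltage is 3.1 − 6 = -2.9 V < 0.7 V, so it is off. The assumption is consistent.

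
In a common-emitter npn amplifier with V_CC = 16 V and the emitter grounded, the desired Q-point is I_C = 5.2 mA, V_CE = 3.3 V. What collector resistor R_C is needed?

R_C ≈ 2.4 kΩ

Collector loop: V_CC = I_C·R_C + V_CE.
R_C = (V_CC − V_CE)/I_C = (16 − 3.3)/5.2 = 2.44 kΩ.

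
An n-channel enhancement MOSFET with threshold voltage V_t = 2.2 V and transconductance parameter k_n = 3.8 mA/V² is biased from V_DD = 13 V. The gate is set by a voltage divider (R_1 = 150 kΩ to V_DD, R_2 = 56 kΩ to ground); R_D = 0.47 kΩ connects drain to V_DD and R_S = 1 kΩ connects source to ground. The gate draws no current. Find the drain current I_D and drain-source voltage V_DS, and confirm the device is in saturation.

V_G = V_DD·R_2/(R_1+R_2) = 13×56/206 = 3.53 V.
Assume saturation: I_D = (k_n/2)(V_GS − V_t)² with V_GS = V_G − I_D·R_S = 3.53 − 1·I_D.
Substituting gives 1.9·I_D² − 6.07·I_D + 3.38 = 0, with roots I_D = 0.719 or 2.48 mA.
The root I_D = 2.48 mA gives V_GS = 1.06 V ≤ V_t, so take I_D = 0.719 mA.
Then V_GS = 2.82 V and V_DS = V_DD − I_D(R_D+R_S) = 13 − 0.719×1.47 = 11.9 V.
Saturation requires V_DS ≥ V_GS − V_t = 0.615 V; 11.9 ≥ 0.615 ✓.

I_D ≈ 0.72 mA, V_DS ≈ 12 V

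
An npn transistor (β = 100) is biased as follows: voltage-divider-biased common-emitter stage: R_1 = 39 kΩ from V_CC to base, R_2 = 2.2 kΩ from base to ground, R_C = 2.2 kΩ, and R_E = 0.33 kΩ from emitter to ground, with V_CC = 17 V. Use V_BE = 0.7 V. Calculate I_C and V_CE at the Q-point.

Thevenize the base divider: V_Th = V_CC·R_2/(R_1+R_2) = 17×2.2/41.2 = 0.908 V, R_Th = R_1‖R_2 = 2.08 kΩ.
Base-emitter loop: V_Th = I_B·R_Th + V_BE + (β+1)I_B·R_E, so I_B = (0.908 − 0.7) / (2.08 + 101×0.33) = 0.00587 mA.
I_C = β·I_B = 100×0.00587 = 0.587 mA, and I_E = (β+1)I_B = 0.593 mA.
V_CE = V_CC − I_C·R_C − I_E·R_E = 17 − 0.587×2.2 − 0.593×0.33 = 15.5 V.
V_CE = 15.5 V > 0.2 V confirms active-region operation.

I_C ≈ 0.59 mA, V_CE ≈ 16 V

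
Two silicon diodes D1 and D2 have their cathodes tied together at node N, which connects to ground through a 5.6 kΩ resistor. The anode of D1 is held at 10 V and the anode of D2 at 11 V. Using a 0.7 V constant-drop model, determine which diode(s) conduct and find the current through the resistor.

Assume both conduct. Then node N would need to be at both 10−0.7 = 9.3 V and 11−0.7 = 10.3 V, which is impossible.
Assume only D2 conducts: V_N = 11 − 0.7 = 10.3 V, so I_R = 10.3/5.6 = 1.84 mA.
Check D1: its anode-to-cathode voltage is 10 − 10.3 = -0.3 V < 0.7 V, so it is off. The assumption is consistent.

Only D2 conducts; I_R ≈ 1.8 mA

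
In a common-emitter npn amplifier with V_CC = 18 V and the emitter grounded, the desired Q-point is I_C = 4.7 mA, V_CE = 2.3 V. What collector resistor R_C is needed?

R_C ≈ 3.3 kΩ

Collector loop: V_CC = I_C·R_C + V_CE.
R_C = (V_CC − V_CE)/I_C = (18 − 2.3)/4.7 = 3.34 kΩ.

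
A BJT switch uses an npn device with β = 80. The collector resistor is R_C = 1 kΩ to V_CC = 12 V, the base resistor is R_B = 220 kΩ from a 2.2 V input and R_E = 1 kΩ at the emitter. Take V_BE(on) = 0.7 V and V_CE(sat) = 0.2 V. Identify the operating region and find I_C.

active; I_C ≈ 0.4 mA

Assume active. Base-emitter loop: I_B = (V_BB − V_BE)/(R_B + (β+1)R_E) = (2.2 − 0.7)/(220 + 81×1) = 0.00498 mA.
I_C = β·I_B = 80×0.00498 = 0.399 mA.
V_CE = V_CC − I_C·R_C − I_E·R_E = 12 − 0.399×1 − 0.404×1 = 11.2 V > V_CE(sat), so the active-region assumption holds.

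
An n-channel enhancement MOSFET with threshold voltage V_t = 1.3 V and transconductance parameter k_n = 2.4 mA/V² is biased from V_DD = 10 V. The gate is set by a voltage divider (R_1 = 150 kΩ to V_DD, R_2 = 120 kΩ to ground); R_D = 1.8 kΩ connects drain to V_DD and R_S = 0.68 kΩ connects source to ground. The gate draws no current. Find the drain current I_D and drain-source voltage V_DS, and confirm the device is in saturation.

V_G = V_DD·R_2/(R_1+R_2) = 10×120/270 = 4.44 V.
Assume saturation: I_D = (k_n/2)(V_GS − V_t)² with V_GS = V_G − I_D·R_S = 4.44 − 0.68·I_D.
Substituting gives 0.555·I_D² − 6.13·I_D + 11.9 = 0, with roots I_D = 2.5 or 8.55 mA.
The root I_D = 8.55 mA gives V_GS = -1.37 V ≤ V_t, so take I_D = 2.5 mA.
Then V_GS = 2.74 V and V_DS = V_DD − I_D(R_D+R_S) = 10 − 2.5×2.48 = 3.8 V.
Saturation requires V_DS ≥ V_GS − V_t = 1.44 V; 3.8 ≥ 1.44 ✓.

I_D ≈ 2.5 mA, V_DS ≈ 3.8 V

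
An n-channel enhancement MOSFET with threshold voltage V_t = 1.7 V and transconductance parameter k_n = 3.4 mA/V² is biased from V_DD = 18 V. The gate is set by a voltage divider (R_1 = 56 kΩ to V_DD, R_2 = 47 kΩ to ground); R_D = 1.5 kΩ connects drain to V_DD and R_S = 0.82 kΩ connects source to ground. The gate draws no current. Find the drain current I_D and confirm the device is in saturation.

V_G = V_DD·R_2/(R_1+R_2) = 18×47/103 = 8.21 V.
Assume saturation: I_D = (k_n/2)(V_GS − V_t)² with V_GS = V_G − I_D·R_S = 8.21 − 0.82·I_D.
Substituting gives 1.14·I_D² − 19.2·I_D + 72.1 = 0, with roots I_D = 5.71 or 11.1 mA.
The root I_D = 11.1 mA gives V_GS = -0.85 V ≤ V_t, so take I_D = 5.71 mA.
Then V_GS = 3.53 V and V_DS = V_DD − I_D(R_D+R_S) = 18 − 5.71×2.32 = 4.76 V.
Saturation requires V_DS ≥ V_GS − V_t = 1.83 V; 4.76 ≥ 1.83 ✓.

I_D ≈ 5.7 mA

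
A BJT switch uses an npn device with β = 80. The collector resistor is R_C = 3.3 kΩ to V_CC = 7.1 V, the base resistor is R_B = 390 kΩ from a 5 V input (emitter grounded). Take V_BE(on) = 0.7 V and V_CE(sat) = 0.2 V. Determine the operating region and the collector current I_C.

Assume active. Base-emitter loop: I_B = (V_BB − V_BE)/R_B = (5 − 0.7)/390 = 0.011 mA.
I_C = β·I_B = 80×0.011 = 0.882 mA.
V_CE = V_CC − I_C·R_C = 7.1 − 0.882×3.3 = 4.19 V > V_CE(sat), so the active-region assumption holds.

active; I_C ≈ 0.88 mA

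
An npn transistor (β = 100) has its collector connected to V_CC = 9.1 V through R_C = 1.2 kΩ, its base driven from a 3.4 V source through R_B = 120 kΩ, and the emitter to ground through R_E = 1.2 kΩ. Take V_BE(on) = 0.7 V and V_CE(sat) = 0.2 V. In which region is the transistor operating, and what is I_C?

active; I_C ≈ 1.1 mA

Assume active. Base-emitter loop: I_B = (V_BB − V_BE)/(R_B + (β+1)R_E) = (3.4 − 0.7)/(120 + 101×1.2) = 0.0112 mA.
I_C = β·I_B = 100×0.0112 = 1.12 mA.
V_CE = V_CC − I_C·R_C − I_E·R_E = 9.1 − 1.12×1.2 − 1.13×1.2 = 6.4 V > V_CE(sat), so the active-region assumption holds.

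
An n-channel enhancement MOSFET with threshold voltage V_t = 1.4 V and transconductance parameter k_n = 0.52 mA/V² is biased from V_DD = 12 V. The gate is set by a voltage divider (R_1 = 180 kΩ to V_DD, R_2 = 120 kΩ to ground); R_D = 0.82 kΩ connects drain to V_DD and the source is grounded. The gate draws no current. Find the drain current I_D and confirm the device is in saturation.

I_D ≈ 3 mA

V_G = V_DD·R_2/(R_1+R_2) = 12×120/300 = 4.8 V. With the source grounded, V_GS = V_G = 4.8 V.
Assume saturation: I_D = (k_n/2)(V_GS − V_t)² = (0.52/2)×(4.8 − 1.4)² = 0.26×3.4² = 3.01 mA.
V_DS = V_DD − I_D·R_D = 12 − 3.01×0.82 = 9.54 V.
Saturation requires V_DS ≥ V_GS − V_t = 3.4 V; 9.54 ≥ 3.4 ✓.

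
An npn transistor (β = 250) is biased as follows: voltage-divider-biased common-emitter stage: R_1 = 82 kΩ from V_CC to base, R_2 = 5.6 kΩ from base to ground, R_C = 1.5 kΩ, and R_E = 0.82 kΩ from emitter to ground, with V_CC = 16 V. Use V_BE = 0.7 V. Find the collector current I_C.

Thevenize the base divider: V_Th = V_CC·R_2/(R_1+R_2) = 16×5.6/87.6 = 1.02 V, R_Th = R_1‖R_2 = 5.24 kΩ.
Base-emitter loop: V_Th = I_B·R_Th + V_BE + (β+1)I_B·R_E, so I_B = (1.02 − 0.7) / (5.24 + 251×0.82) = 0.00153 mA.
I_C = β·I_B = 250×0.00153 = 0.382 mA, and I_E = (β+1)I_B = 0.384 mA.
V_CE = V_CC − I_C·R_C − I_E·R_E = 16 − 0.382×1.5 − 0.384×0.82 = 15.1 V.
V_CE = 15.1 V > 0.2 V confirms active-region operation.

I_C ≈ 0.38 mA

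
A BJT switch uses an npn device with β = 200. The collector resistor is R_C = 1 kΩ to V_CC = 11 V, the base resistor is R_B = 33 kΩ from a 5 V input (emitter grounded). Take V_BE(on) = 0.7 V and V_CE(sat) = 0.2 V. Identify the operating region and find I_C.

saturation; I_C ≈ 11 mA

Assume active: I_B = (5 − 0.7)/33 = 0.13 mA, giving I_C = β·I_B = 26.1 mA.
But then V_CE = 11 − 26.1×1 = -15.1 V < V_CE(sat) = 0.2 V — impossible in the active region.
So the transistor is saturated. With V_CE = 0.2 V, I_C = (V_CC − 0.2)/R_C = 10.8/1 = 10.8 mA.
Check: β·I_B = 26.1 mA > I_C = 10.8 mA, confirming saturation.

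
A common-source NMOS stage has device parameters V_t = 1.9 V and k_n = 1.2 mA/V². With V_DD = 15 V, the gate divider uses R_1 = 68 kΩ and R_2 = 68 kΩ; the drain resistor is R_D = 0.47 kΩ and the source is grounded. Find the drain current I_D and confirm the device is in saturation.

I_D ≈ 19 mA

V_G = V_DD·R_2/(R_1+R_2) = 15×68/136 = 7.5 V. With the source grounded, V_GS = V_G = 7.5 V.
Assume saturation: I_D = (k_n/2)(V_GS − V_t)² = (1.2/2)×(7.5 − 1.9)² = 0.6×5.6² = 18.8 mA.
V_DS = V_DD − I_D·R_D = 15 − 18.8×0.47 = 6.16 V.
Saturation requires V_DS ≥ V_GS − V_t = 5.6 V; 6.16 ≥ 5.6 ✓.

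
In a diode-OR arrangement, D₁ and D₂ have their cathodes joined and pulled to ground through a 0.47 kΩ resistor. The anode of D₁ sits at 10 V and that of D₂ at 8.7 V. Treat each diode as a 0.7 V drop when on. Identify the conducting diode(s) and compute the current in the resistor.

Only D₁ conducts; I_R ≈ 20 mA

Assume both conduct. Then node N would need to be at both 10−0.7 = 9.3 V and 8.7−0.7 = 8 V, which is impossible.
Assume only D₁ conducts: V_N = 10 − 0.7 = 9.3 V, so I_R = 9.3/0.47 = 19.8 mA.
Check D₂: its anode-to-cathode voltage is 8.7 − 9.3 = -0.6 V < 0.7 V, so it is off. The assumption is consistent.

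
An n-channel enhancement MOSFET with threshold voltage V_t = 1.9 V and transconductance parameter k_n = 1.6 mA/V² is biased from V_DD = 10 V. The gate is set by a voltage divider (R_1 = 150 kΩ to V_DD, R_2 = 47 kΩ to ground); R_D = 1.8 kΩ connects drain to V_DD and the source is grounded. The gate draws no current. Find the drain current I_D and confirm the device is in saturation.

I_D ≈ 0.19 mA

V_G = V_DD·R_2/(R_1+R_2) = 10×47/197 = 2.39 V. With the source grounded, V_GS = V_G = 2.39 V.
Assume saturation: I_D = (k_n/2)(V_GS − V_t)² = (1.6/2)×(2.39 − 1.9)² = 0.8×0.486² = 0.189 mA.
V_DS = V_DD − I_D·R_D = 10 − 0.189×1.8 = 9.66 V.
Saturation requires V_DS ≥ V_GS − V_t = 0.486 V; 9.66 ≥ 0.486 ✓.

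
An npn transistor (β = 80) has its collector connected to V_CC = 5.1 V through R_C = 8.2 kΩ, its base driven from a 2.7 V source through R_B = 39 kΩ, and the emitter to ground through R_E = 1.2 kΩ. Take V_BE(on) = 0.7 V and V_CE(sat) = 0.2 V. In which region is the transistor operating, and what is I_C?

saturation; I_C ≈ 0.52 mA

Assume active: I_B = (2.7 − 0.7)/(39 + 81×1.2) = 0.0147 mA, I_C = β·I_B = 1.17 mA.
Then V_CE = 5.1 − 1.17×8.2 − 1.19×1.2 = -5.96 V < 0.2 V — the active assumption fails.
Re-solve with V_CE = 0.2 V. KCL at the emitter: V_E/R_E = (V_BB−0.7−V_E)/R_B + (V_CC−0.2−V_E)/R_C, giving V_E = 0.661 V.
I_C = (V_CC − 0.2 − V_E)/R_C = (4.9 − 0.661)/8.2 = 0.517 mA.
Check: I_B = (2 − 0.661)/39 = 0.0343 mA, and β·I_B = 2.75 mA > I_C, confirming saturation.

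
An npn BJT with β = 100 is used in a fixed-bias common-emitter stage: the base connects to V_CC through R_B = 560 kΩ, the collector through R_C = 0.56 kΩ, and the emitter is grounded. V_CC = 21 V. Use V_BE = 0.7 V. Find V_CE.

V_CE ≈ 19 V

Base loop: V_CC = I_B·R_B + V_BE, so I_B = (21 − 0.7)/560 kΩ = 0.0363 mA.
In the active region I_C = β·I_B = 100 × 0.0363 = 3.63 mA.
Collector loop: V_CE = V_CC − I_C·R_C = 21 − 3.63×0.56 = 19 V.
Since V_CE = 19 V > V_CE(sat) ≈ 0.2 V, the transistor is in the active region as assumed.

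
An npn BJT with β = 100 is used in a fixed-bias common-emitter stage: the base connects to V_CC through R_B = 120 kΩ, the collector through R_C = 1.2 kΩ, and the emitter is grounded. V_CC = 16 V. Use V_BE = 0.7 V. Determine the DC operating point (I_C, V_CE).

I_C ≈ 13 mA, V_CE ≈ 0.7 V

Base loop: V_CC = I_B·R_B + V_BE, so I_B = (16 − 0.7)/120 kΩ = 0.128 mA.
In the active region I_C = β·I_B = 100 × 0.128 = 12.8 mA.
Collector loop: V_CE = V_CC − I_C·R_C = 16 − 12.8×1.2 = 0.7 V.
Since V_CE = 0.7 V > V_CE(sat) ≈ 0.2 V, the transistor is in the active region as assumed.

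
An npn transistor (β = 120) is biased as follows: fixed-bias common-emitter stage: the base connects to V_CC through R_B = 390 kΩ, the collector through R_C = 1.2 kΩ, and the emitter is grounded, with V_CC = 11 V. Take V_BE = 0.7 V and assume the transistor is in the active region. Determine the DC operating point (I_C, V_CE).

I_C ≈ 3.2 mA, V_CE ≈ 7.2 V

Base loop: V_CC = I_B·R_B + V_BE, so I_B = (11 − 0.7)/390 kΩ = 0.0264 mA.
In the active region I_C = β·I_B = 120 × 0.0264 = 3.17 mA.
Collector loop: V_CE = V_CC − I_C·R_C = 11 − 3.17×1.2 = 7.2 V.
Since V_CE = 7.2 V > V_CE(sat) ≈ 0.2 V, the transistor is in the active region as assumed.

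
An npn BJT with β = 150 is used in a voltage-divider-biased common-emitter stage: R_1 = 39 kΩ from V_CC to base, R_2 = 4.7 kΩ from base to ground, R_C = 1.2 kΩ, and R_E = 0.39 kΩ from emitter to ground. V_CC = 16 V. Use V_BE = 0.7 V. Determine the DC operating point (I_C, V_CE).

I_C ≈ 2.4 mA, V_CE ≈ 12 V

Thevenize the base divider: V_Th = V_CC·R_2/(R_1+R_2) = 16×4.7/43.7 = 1.72 V, R_Th = R_1‖R_2 = 4.19 kΩ.
Base-emitter loop: V_Th = I_B·R_Th + V_BE + (β+1)I_B·R_E, so I_B = (1.72 − 0.7) / (4.19 + 151×0.39) = 0.0162 mA.
I_C = β·I_B = 150×0.0162 = 2.43 mA, and I_E = (β+1)I_B = 2.44 mA.
V_CE = V_CC − I_C·R_C − I_E·R_E = 16 − 2.43×1.2 − 2.44×0.39 = 12.1 V.
V_CE = 12.1 V > 0.2 V confirms active-region operation.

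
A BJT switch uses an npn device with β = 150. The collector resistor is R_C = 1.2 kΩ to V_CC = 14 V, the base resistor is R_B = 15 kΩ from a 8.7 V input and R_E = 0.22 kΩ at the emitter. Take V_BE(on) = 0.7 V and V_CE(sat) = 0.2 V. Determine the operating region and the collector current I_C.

Assume active: I_B = (8.7 − 0.7)/(15 + 151×0.22) = 0.166 mA, I_C = β·I_B = 24.9 mA.
Then V_CE = 14 − 24.9×1.2 − 25.1×0.22 = -21.4 V < 0.2 V — the active assumption fails.
Re-solve with V_CE = 0.2 V. KCL at the emitter: V_E/R_E = (V_BB−0.7−V_E)/R_B + (V_CC−0.2−V_E)/R_C, giving V_E = 2.21 V.
I_C = (V_CC − 0.2 − V_E)/R_C = (13.8 − 2.21)/1.2 = 9.66 mA.
Check: I_B = (8 − 2.21)/15 = 0.386 mA, and β·I_B = 57.9 mA > I_C, confirming saturation.

saturation; I_C ≈ 9.7 mA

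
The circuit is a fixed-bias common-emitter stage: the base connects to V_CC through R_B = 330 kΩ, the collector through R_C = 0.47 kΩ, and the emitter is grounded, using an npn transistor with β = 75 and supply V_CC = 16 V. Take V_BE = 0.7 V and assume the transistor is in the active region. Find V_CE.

V_CE ≈ 14 V

Base loop: V_CC = I_B·R_B + V_BE, so I_B = (16 − 0.7)/330 kΩ = 0.0464 mA.
In the active region I_C = β·I_B = 75 × 0.0464 = 3.48 mA.
Collector loop: V_CE = V_CC − I_C·R_C = 16 − 3.48×0.47 = 14.4 V.
Since V_CE = 14.4 V > V_CE(sat) ≈ 0.2 V, the transistor is in the active region as assumed.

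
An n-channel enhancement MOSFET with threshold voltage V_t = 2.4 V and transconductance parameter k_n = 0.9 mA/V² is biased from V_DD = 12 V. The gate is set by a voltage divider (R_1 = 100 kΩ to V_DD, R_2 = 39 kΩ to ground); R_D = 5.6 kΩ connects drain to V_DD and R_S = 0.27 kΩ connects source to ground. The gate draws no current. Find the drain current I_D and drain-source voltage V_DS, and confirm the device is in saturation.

V_G = V_DD·R_2/(R_1+R_2) = 12×39/139 = 3.37 V.
Assume saturation: I_D = (k_n/2)(V_GS − V_t)² with V_GS = V_G − I_D·R_S = 3.37 − 0.27·I_D.
Substituting gives 0.0328·I_D² − 1.23·I_D + 0.421 = 0, with roots I_D = 0.344 or 37.3 mA.
The root I_D = 37.3 mA gives V_GS = -6.7 V ≤ V_t, so take I_D = 0.344 mA.
Then V_GS = 3.27 V and V_DS = V_DD − I_D(R_D+R_S) = 12 − 0.344×5.87 = 9.98 V.
Saturation requires V_DS ≥ V_GS − V_t = 0.874 V; 9.98 ≥ 0.874 ✓.

I_D ≈ 0.34 mA, V_DS ≈ 10 V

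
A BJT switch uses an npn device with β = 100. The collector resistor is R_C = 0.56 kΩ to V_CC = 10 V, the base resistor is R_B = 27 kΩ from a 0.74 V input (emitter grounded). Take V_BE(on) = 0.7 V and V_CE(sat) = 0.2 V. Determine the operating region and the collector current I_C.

Assume active. Base-emitter loop: I_B = (V_BB − V_BE)/R_B = (0.74 − 0.7)/27 = 0.00148 mA.
I_C = β·I_B = 100×0.00148 = 0.148 mA.
V_CE = V_CC − I_C·R_C = 10 − 0.148×0.56 = 9.92 V > V_CE(sat), so the active-region assumption holds.

active; I_C ≈ 0.15 mA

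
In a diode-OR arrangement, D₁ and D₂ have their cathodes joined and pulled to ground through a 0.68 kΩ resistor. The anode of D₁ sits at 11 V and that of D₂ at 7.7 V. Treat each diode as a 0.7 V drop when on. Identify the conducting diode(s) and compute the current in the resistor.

Only D₁ conducts; I_R ≈ 15 mA

Assume both conduct. Then node N would need to be at both 11−0.7 = 10.3 V and 7.7−0.7 = 7 V, which is impossible.
Assume only D₁ conducts: V_N = 11 − 0.7 = 10.3 V, so I_R = 10.3/0.68 = 15.1 mA.
Check D₂: its anode-to-cathode voltage is 7.7 − 10.3 = -2.6 V < 0.7 V, so it is off. The assumption is consistent.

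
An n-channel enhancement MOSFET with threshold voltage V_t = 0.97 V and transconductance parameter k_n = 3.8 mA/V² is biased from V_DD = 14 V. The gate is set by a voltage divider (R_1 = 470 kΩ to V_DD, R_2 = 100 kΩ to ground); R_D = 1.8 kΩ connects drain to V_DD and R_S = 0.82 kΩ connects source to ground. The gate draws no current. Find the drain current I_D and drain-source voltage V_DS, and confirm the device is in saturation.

I_D ≈ 0.95 mA, V_DS ≈ 12 V

V_G = V_DD·R_2/(R_1+R_2) = 14×100/570 = 2.46 V.
Assume saturation: I_D = (k_n/2)(V_GS − V_t)² with V_GS = V_G − I_D·R_S = 2.46 − 0.82·I_D.
Substituting gives 1.28·I_D² − 5.63·I_D + 4.2 = 0, with roots I_D = 0.95 or 3.46 mA.
The root I_D = 3.46 mA gives V_GS = -0.379 V ≤ V_t, so take I_D = 0.95 mA.
Then V_GS = 1.68 V and V_DS = V_DD − I_D(R_D+R_S) = 14 − 0.95×2.62 = 11.5 V.
Saturation requires V_DS ≥ V_GS − V_t = 0.707 V; 11.5 ≥ 0.707 ✓.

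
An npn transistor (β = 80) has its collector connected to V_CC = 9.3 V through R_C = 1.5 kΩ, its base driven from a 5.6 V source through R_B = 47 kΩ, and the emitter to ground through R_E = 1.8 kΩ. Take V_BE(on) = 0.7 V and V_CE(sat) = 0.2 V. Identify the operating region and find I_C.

Assume active. Base-emitter loop: I_B = (V_BB − V_BE)/(R_B + (β+1)R_E) = (5.6 − 0.7)/(47 + 81×1.8) = 0.0254 mA.
I_C = β·I_B = 80×0.0254 = 2.03 mA.
V_CE = V_CC − I_C·R_C − I_E·R_E = 9.3 − 2.03×1.5 − 2.06×1.8 = 2.54 V > V_CE(sat), so the active-region assumption holds.

active; I_C ≈ 2 mA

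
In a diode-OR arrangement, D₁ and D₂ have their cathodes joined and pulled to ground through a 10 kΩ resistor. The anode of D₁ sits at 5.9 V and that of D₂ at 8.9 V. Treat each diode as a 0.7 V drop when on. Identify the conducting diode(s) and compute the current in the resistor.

Assume both conduct. Then node N would need to be at both 5.9−0.7 = 5.2 V and 8.9−0.7 = 8.2 V, which is impossible.
Assume only D₂ conducts: V_N = 8.9 − 0.7 = 8.2 V, so I_R = 8.2/10 = 0.82 mA.
Check D₁: its anode-to-cathode voltage is 5.9 − 8.2 = -2.3 V < 0.7 V, so it is off. The assumption is consistent.

Only D₂ conducts; I_R ≈ 0.82 mA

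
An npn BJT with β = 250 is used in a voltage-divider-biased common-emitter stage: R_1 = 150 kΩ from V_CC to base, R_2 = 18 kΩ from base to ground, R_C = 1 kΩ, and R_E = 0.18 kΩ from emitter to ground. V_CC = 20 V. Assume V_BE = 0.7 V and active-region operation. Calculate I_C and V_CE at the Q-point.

Thevenize the base divider: V_Th = V_CC·R_2/(R_1+R_2) = 20×18/168 = 2.14 V, R_Th = R_1‖R_2 = 16.1 kΩ.
Base-emitter loop: V_Th = I_B·R_Th + V_BE + (β+1)I_B·R_E, so I_B = (2.14 − 0.7) / (16.1 + 251×0.18) = 0.0236 mA.
I_C = β·I_B = 250×0.0236 = 5.89 mA, and I_E = (β+1)I_B = 5.91 mA.
V_CE = V_CC − I_C·R_C − I_E·R_E = 20 − 5.89×1 − 5.91×0.18 = 13 V.
V_CE = 13 V > 0.2 V confirms active-region operation.

I_C ≈ 5.9 mA, V_CE ≈ 13 V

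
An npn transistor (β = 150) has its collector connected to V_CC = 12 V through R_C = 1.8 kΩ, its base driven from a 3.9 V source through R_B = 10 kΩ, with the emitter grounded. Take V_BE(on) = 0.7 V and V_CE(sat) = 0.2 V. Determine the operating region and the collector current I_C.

saturation; I_C ≈ 6.6 mA

Assume active: I_B = (3.9 − 0.7)/10 = 0.32 mA, giving I_C = β·I_B = 48 mA.
But then V_CE = 12 − 48×1.8 = -74.4 V < V_CE(sat) = 0.2 V — impossible in the active region.
So the transistor is saturated. With V_CE = 0.2 V, I_C = (V_CC − 0.2)/R_C = 11.8/1.8 = 6.56 mA.
Check: β·I_B = 48 mA > I_C = 6.56 mA, confirming saturation.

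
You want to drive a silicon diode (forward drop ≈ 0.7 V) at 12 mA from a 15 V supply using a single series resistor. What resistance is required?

The resistor drops V_S − V_D = 15 − 0.7 = 14.3 V at 12 mA.
R = 14.3 V / 12 mA = 1.19 kΩ.

R ≈ 1.2 kΩ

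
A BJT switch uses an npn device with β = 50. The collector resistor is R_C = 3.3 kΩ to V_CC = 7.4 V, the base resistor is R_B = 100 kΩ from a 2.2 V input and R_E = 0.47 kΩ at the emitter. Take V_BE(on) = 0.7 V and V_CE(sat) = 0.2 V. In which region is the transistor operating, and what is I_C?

active; I_C ≈ 0.6 mA

Assume active. Base-emitter loop: I_B = (V_BB − V_BE)/(R_B + (β+1)R_E) = (2.2 − 0.7)/(100 + 51×0.47) = 0.0121 mA.
I_C = β·I_B = 50×0.0121 = 0.605 mA.
V_CE = V_CC − I_C·R_C − I_E·R_E = 7.4 − 0.605×3.3 − 0.617×0.47 = 5.11 V > V_CE(sat), so the active-region assumption holds.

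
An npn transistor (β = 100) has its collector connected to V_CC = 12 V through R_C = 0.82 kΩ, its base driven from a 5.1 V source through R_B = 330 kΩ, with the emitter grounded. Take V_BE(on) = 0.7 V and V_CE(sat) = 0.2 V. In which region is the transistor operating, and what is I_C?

active; I_C ≈ 1.3 mA

Assume active. Base-emitter loop: I_B = (V_BB − V_BE)/R_B = (5.1 − 0.7)/330 = 0.0133 mA.
I_C = β·I_B = 100×0.0133 = 1.33 mA.
V_CE = V_CC − I_C·R_C = 12 − 1.33×0.82 = 10.9 V > V_CE(sat), so the active-region assumption holds.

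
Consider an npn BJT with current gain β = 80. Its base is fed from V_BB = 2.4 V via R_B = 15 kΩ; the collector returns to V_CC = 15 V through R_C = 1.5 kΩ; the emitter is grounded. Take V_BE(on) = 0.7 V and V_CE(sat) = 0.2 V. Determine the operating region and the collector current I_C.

Assume active. Base-emitter loop: I_B = (V_BB − V_BE)/R_B = (2.4 − 0.7)/15 = 0.113 mA.
I_C = β·I_B = 80×0.113 = 9.07 mA.
V_CE = V_CC − I_C·R_C = 15 − 9.07×1.5 = 1.4 V > V_CE(sat), so the active-region assumption holds.

active; I_C ≈ 9.1 mA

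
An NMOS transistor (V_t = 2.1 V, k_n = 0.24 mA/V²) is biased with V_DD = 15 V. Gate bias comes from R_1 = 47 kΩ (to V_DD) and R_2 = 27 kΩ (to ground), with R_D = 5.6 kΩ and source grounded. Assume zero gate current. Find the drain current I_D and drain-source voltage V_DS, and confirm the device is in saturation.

V_G = V_DD·R_2/(R_1+R_2) = 15×27/74 = 5.47 V. With the source grounded, V_GS = V_G = 5.47 V.
Assume saturation: I_D = (k_n/2)(V_GS − V_t)² = (0.24/2)×(5.47 − 2.1)² = 0.12×3.37² = 1.37 mA.
V_DS = V_DD − I_D·R_D = 15 − 1.37×5.6 = 7.35 V.
Saturation requires V_DS ≥ V_GS − V_t = 3.37 V; 7.35 ≥ 3.37 ✓.

I_D ≈ 1.4 mA, V_DS ≈ 7.4 V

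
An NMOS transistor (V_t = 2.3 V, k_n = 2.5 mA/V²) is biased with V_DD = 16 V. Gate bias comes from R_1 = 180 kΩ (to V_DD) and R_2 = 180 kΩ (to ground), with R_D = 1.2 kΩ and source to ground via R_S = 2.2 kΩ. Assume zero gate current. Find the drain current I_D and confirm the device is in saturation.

I_D ≈ 2 mA

V_G = V_DD·R_2/(R_1+R_2) = 16×180/360 = 8 V.
Assume saturation: I_D = (k_n/2)(V_GS − V_t)² with V_GS = V_G − I_D·R_S = 8 − 2.2·I_D.
Substituting gives 6.05·I_D² − 32.4·I_D + 40.6 = 0, with roots I_D = 2.01 or 3.33 mA.
The root I_D = 3.33 mA gives V_GS = 0.667 V ≤ V_t, so take I_D = 2.01 mA.
Then V_GS = 3.57 V and V_DS = V_DD − I_D(R_D+R_S) = 16 − 2.01×3.4 = 9.15 V.
Saturation requires V_DS ≥ V_GS − V_t = 1.27 V; 9.15 ≥ 1.27 ✓.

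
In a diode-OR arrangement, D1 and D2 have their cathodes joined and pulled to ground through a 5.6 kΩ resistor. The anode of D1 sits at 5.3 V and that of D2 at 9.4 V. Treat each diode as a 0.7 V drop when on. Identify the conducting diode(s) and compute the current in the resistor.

Only D2 conducts; I_R ≈ 1.6 mA

Assume both conduct. Then node N would need to be at both 5.3−0.7 = 4.6 V and 9.4−0.7 = 8.7 V, which is impossible.
Assume only D2 conducts: V_N = 9.4 − 0.7 = 8.7 V, so I_R = 8.7/5.6 = 1.55 mA.
Check D1: its anode-to-cathode voltage is 5.3 − 8.7 = -3.4 V < 0.7 V, so it is off. The assumption is consistent.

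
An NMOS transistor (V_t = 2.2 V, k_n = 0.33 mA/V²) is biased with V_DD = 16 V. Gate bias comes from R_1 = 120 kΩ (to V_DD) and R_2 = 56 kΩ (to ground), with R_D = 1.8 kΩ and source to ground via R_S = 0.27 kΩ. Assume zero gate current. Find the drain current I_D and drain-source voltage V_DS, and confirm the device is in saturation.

V_G = V_DD·R_2/(R_1+R_2) = 16×56/176 = 5.09 V.
Assume saturation: I_D = (k_n/2)(V_GS − V_t)² with V_GS = V_G − I_D·R_S = 5.09 − 0.27·I_D.
Substituting gives 0.012·I_D² − 1.26·I_D + 1.38 = 0, with roots I_D = 1.11 or 103 mA.
The root I_D = 103 mA gives V_GS = -22.8 V ≤ V_t, so take I_D = 1.11 mA.
Then V_GS = 4.79 V and V_DS = V_DD − I_D(R_D+R_S) = 16 − 1.11×2.07 = 13.7 V.
Saturation requires V_DS ≥ V_GS − V_t = 2.59 V; 13.7 ≥ 2.59 ✓.

I_D ≈ 1.1 mA, V_DS ≈ 14 V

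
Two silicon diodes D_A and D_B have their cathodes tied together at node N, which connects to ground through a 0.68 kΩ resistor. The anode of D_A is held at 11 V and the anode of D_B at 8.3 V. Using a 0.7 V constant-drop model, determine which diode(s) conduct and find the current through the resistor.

Only D_A conducts; I_R ≈ 15 mA

Assume both conduct. Then node N would need to be at both 11−0.7 = 10.3 V and 8.3−0.7 = 7.6 V, which is impossible.
Assume only D_A conducts: V_N = 11 − 0.7 = 10.3 V, so I_R = 10.3/0.68 = 15.1 mA.
Check D_B: its anode-to-cathode voltage is 8.3 − 10.3 = -2 V < 0.7 V, so it is off. The assumption is consistent.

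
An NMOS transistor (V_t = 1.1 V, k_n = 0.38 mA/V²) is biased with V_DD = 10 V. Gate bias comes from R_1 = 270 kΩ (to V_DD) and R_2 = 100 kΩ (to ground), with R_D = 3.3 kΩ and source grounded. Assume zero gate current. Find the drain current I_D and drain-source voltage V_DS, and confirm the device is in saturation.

V_G = V_DD·R_2/(R_1+R_2) = 10×100/370 = 2.7 V. With the source grounded, V_GS = V_G = 2.7 V.
Assume saturation: I_D = (k_n/2)(V_GS − V_t)² = (0.38/2)×(2.7 − 1.1)² = 0.19×1.6² = 0.488 mA.
V_DS = V_DD − I_D·R_D = 10 − 0.488×3.3 = 8.39 V.
Saturation requires V_DS ≥ V_GS − V_t = 1.6 V; 8.39 ≥ 1.6 ✓.

I_D ≈ 0.49 mA, V_DS ≈ 8.4 V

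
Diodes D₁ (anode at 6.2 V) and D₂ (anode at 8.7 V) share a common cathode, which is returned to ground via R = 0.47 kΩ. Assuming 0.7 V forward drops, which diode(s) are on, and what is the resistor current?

Assume both conduct. Then node N would need to be at both 6.2−0.7 = 5.5 V and 8.7−0.7 = 8 V, which is impossible.
Assume only D₂ conducts: V_N = 8.7 − 0.7 = 8 V, so I_R = 8/0.47 = 17 mA.
Check D₁: its anode-to-cathode voltage is 6.2 − 8 = -1.8 V < 0.7 V, so it is off. The assumption is consistent.

Only D₂ conducts; I_R ≈ 17 mA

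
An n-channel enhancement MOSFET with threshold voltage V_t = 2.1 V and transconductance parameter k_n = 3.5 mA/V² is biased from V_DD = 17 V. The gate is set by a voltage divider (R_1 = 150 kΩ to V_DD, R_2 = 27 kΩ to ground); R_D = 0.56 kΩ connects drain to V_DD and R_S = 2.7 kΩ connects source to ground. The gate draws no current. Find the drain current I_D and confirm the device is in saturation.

V_G = V_DD·R_2/(R_1+R_2) = 17×27/177 = 2.59 V.
Assume saturation: I_D = (k_n/2)(V_GS − V_t)² with V_GS = V_G − I_D·R_S = 2.59 − 2.7·I_D.
Substituting gives 12.8·I_D² − 5.66·I_D + 0.426 = 0, with roots I_D = 0.096 or 0.348 mA.
The root I_D = 0.348 mA gives V_GS = 1.65 V ≤ V_t, so take I_D = 0.096 mA.
Then V_GS = 2.33 V and V_DS = V_DD − I_D(R_D+R_S) = 17 − 0.096×3.26 = 16.7 V.
Saturation requires V_DS ≥ V_GS − V_t = 0.234 V; 16.7 ≥ 0.234 ✓.

I_D ≈ 0.096 mA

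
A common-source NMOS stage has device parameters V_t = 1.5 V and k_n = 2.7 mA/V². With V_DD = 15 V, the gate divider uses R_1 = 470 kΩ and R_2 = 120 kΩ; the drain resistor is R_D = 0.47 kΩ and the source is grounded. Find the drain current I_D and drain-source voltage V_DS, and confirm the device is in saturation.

I_D ≈ 3.2 mA, V_DS ≈ 13 V

V_G = V_DD·R_2/(R_1+R_2) = 15×120/590 = 3.05 V. With the source grounded, V_GS = V_G = 3.05 V.
Assume saturation: I_D = (k_n/2)(V_GS − V_t)² = (2.7/2)×(3.05 − 1.5)² = 1.35×1.55² = 3.25 mA.
V_DS = V_DD − I_D·R_D = 15 − 3.25×0.47 = 13.5 V.
Saturation requires V_DS ≥ V_GS − V_t = 1.55 V; 13.5 ≥ 1.55 ✓.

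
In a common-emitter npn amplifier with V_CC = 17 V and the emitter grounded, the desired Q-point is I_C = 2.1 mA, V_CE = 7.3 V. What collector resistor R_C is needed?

Collector loop: V_CC = I_C·R_C + V_CE.
R_C = (V_CC − V_CE)/I_C = (17 − 7.3)/2.1 = 4.62 kΩ.

R_C ≈ 4.6 kΩ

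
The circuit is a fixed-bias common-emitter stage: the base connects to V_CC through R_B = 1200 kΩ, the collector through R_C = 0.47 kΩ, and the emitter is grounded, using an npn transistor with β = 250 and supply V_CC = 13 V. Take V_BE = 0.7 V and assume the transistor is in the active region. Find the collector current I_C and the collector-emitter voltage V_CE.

Base loop: V_CC = I_B·R_B + V_BE, so I_B = (13 − 0.7)/1200 kΩ = 0.0103 mA.
In the active region I_C = β·I_B = 250 × 0.0103 = 2.56 mA.
Collector loop: V_CE = V_CC − I_C·R_C = 13 − 2.56×0.47 = 11.8 V.
Since V_CE = 11.8 V > V_CE(sat) ≈ 0.2 V, the transistor is in the active region as assumed.

I_C ≈ 2.6 mA, V_CE ≈ 12 V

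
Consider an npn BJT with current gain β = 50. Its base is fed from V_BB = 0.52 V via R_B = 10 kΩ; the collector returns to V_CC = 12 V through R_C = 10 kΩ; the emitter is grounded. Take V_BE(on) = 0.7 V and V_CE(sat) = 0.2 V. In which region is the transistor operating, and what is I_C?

V_BB = 0.52 V ≤ V_BE(on) = 0.7 V, so the base-emitter junction is not forward biased.
The transistor is in cutoff: I_B = I_C = 0.

cutoff; I_C ≈ 0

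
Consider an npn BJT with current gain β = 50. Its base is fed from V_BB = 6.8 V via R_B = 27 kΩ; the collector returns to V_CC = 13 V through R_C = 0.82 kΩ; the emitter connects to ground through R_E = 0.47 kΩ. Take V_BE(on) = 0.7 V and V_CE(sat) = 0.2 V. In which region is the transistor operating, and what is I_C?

Assume active. Base-emitter loop: I_B = (V_BB − V_BE)/(R_B + (β+1)R_E) = (6.8 − 0.7)/(27 + 51×0.47) = 0.12 mA.
I_C = β·I_B = 50×0.12 = 5.98 mA.
V_CE = V_CC − I_C·R_C − I_E·R_E = 13 − 5.98×0.82 − 6.1×0.47 = 5.22 V > V_CE(sat), so the active-region assumption holds.

active; I_C ≈ 6 mA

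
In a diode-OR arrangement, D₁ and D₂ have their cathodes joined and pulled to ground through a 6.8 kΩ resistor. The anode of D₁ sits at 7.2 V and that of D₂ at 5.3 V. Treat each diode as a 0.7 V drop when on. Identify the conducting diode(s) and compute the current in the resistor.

Only D₁ conducts; I_R ≈ 0.96 mA

Assume both conduct. Then node N would need to be at both 7.2−0.7 = 6.5 V and 5.3−0.7 = 4.6 V, which is impossible.
Assume only D₁ conducts: V_N = 7.2 − 0.7 = 6.5 V, so I_R = 6.5/6.8 = 0.956 mA.
Check D₂: its anode-to-cathode voltage is 5.3 − 6.5 = -1.2 V < 0.7 V, so it is off. The assumption is consistent.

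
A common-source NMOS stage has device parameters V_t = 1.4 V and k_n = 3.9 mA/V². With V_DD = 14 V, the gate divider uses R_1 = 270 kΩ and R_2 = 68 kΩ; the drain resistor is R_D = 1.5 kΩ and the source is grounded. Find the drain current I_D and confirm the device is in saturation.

V_G = V_DD·R_2/(R_1+R_2) = 14×68/338 = 2.82 V. With the source grounded, V_GS = V_G = 2.82 V.
Assume saturation: I_D = (k_n/2)(V_GS − V_t)² = (3.9/2)×(2.82 − 1.4)² = 1.95×1.42² = 3.91 mA.
V_DS = V_DD − I_D·R_D = 14 − 3.91×1.5 = 8.13 V.
Saturation requires V_DS ≥ V_GS − V_t = 1.42 V; 8.13 ≥ 1.42 ✓.

I_D ≈ 3.9 mA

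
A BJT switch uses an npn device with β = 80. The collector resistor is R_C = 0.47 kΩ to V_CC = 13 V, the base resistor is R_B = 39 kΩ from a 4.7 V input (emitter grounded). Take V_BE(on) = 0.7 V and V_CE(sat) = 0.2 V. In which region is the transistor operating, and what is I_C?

active; I_C ≈ 8.2 mA

Assume active. Base-emitter loop: I_B = (V_BB − V_BE)/R_B = (4.7 − 0.7)/39 = 0.103 mA.
I_C = β·I_B = 80×0.103 = 8.21 mA.
V_CE = V_CC − I_C·R_C = 13 − 8.21×0.47 = 9.14 V > V_CE(sat), so the active-region assumption holds.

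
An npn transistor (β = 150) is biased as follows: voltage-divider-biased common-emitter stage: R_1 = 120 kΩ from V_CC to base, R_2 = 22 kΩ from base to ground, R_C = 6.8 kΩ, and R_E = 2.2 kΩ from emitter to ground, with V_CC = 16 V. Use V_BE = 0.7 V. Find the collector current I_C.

Thevenize the base divider: V_Th = V_CC·R_2/(R_1+R_2) = 16×22/142 = 2.48 V, R_Th = R_1‖R_2 = 18.6 kΩ.
Base-emitter loop: V_Th = I_B·R_Th + V_BE + (β+1)I_B·R_E, so I_B = (2.48 − 0.7) / (18.6 + 151×2.2) = 0.00507 mA.
I_C = β·I_B = 150×0.00507 = 0.761 mA, and I_E = (β+1)I_B = 0.766 mA.
V_CE = V_CC − I_C·R_C − I_E·R_E = 16 − 0.761×6.8 − 0.766×2.2 = 9.14 V.
V_CE = 9.14 V > 0.2 V confirms active-region operation.

I_C ≈ 0.76 mA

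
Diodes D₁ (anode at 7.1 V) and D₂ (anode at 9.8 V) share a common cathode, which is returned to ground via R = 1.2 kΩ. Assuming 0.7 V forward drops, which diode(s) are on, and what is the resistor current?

Only D₂ conducts; I_R ≈ 7.6 mA

Assume both conduct. Then node N would need to be at both 7.1−0.7 = 6.4 V and 9.8−0.7 = 9.1 V, which is impossible.
Assume only D₂ conducts: V_N = 9.8 − 0.7 = 9.1 V, so I_R = 9.1/1.2 = 7.58 mA.
Check D₁: its anode-to-cathode voltage is 7.1 − 9.1 = -2 V < 0.7 V, so it is off. The assumption is consistent.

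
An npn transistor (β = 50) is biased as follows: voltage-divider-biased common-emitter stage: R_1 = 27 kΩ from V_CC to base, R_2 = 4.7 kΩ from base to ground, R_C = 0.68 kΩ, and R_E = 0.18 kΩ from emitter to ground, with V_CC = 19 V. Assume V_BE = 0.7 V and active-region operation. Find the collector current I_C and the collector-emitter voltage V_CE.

I_C ≈ 8 mA, V_CE ≈ 12 V

Thevenize the base divider: V_Th = V_CC·R_2/(R_1+R_2) = 19×4.7/31.7 = 2.82 V, R_Th = R_1‖R_2 = 4 kΩ.
Base-emitter loop: V_Th = I_B·R_Th + V_BE + (β+1)I_B·R_E, so I_B = (2.82 − 0.7) / (4 + 51×0.18) = 0.161 mA.
I_C = β·I_B = 50×0.161 = 8.03 mA, and I_E = (β+1)I_B = 8.19 mA.
V_CE = V_CC − I_C·R_C − I_E·R_E = 19 − 8.03×0.68 − 8.19×0.18 = 12.1 V.
V_CE = 12.1 V > 0.2 V confirms active-region operation.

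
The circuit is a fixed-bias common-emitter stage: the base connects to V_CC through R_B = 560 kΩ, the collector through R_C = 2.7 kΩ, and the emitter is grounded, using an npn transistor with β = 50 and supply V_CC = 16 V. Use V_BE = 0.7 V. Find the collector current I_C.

Base loop: V_CC = I_B·R_B + V_BE, so I_B = (16 − 0.7)/560 kΩ = 0.0273 mA.
In the active region I_C = β·I_B = 50 × 0.0273 = 1.37 mA.
Collector loop: V_CE = V_CC − I_C·R_C = 16 − 1.37×2.7 = 12.3 V.
Since V_CE = 12.3 V > V_CE(sat) ≈ 0.2 V, the transistor is in the active region as assumed.

I_C ≈ 1.4 mA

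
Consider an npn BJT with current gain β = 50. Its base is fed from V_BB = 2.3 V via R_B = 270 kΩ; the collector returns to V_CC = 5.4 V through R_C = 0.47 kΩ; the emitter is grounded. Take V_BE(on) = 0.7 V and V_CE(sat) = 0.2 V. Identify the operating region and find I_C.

active; I_C ≈ 0.3 mA

Assume active. Base-emitter loop: I_B = (V_BB − V_BE)/R_B = (2.3 − 0.7)/270 = 0.00593 mA.
I_C = β·I_B = 50×0.00593 = 0.296 mA.
V_CE = V_CC − I_C·R_C = 5.4 − 0.296×0.47 = 5.26 V > V_CE(sat), so the active-region assumption holds.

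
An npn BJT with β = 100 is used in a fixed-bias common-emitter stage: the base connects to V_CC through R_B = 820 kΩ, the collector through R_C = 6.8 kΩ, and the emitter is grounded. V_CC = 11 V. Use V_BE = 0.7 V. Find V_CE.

Base loop: V_CC = I_B·R_B + V_BE, so I_B = (11 − 0.7)/820 kΩ = 0.0126 mA.
In the active region I_C = β·I_B = 100 × 0.0126 = 1.26 mA.
Collector loop: V_CE = V_CC − I_C·R_C = 11 − 1.26×6.8 = 2.46 V.
Since V_CE = 2.46 V > V_CE(sat) ≈ 0.2 V, the transistor is in the active region as assumed.

V_CE ≈ 2.5 V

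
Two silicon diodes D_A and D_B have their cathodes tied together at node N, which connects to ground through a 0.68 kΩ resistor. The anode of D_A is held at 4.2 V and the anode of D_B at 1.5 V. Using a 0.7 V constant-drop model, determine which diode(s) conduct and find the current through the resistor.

Only D_A conducts; I_R ≈ 5.1 mA

Assume both conduct. Then node N would need to be at both 4.2−0.7 = 3.5 V and 1.5−0.7 = 0.8 V, which is impossible.
Assume only D_A conducts: V_N = 4.2 − 0.7 = 3.5 V, so I_R = 3.5/0.68 = 5.15 mA.
Check D_B: its anode-to-cathode voltage is 1.5 − 3.5 = -2 V < 0.7 V, so it is off. The assumption is consistent.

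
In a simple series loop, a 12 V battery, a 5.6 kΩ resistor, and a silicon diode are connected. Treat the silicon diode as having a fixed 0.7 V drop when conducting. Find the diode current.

I ≈ 2 mA

KVL around the loop: 12 = V_D + I·R = 0.7 + I × 5.6 kΩ.
So I = (12 − 0.7) / 5.6 kΩ = 11.3 / 5.6 = 2.02 mA.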